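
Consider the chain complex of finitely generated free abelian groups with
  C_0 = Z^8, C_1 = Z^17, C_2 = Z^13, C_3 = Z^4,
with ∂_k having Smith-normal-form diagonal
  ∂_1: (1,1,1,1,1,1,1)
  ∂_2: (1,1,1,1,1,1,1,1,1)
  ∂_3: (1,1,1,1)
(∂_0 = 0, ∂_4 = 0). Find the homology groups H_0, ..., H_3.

H_0 = Z,  H_1 = Z,  H_2 = 0,  H_3 = 0.

H_0: b_0 = 8 − 0 − 7 = 1; torsion from ∂_1 factors > 1: none. So H_0 = Z.
H_1: b_1 = 17 − 7 − 9 = 1; torsion from ∂_2 factors > 1: none. So H_1 = Z.
H_2: b_2 = 13 − 9 − 4 = 0; torsion from ∂_3 factors > 1: none. So H_2 = 0.
H_3: b_3 = 4 − 4 − 0 = 0; torsion from ∂_4 factors > 1: none. So H_3 = 0.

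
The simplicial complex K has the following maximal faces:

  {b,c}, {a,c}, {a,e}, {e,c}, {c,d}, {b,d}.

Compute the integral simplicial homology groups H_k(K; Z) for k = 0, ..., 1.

H_0 = Z,  H_1 = Z^2.

Fix the vertex order a < b < c < d < e and write every simplex with vertices in increasing order. Then dim K = 1 and the simplices of K are:

  0-simplices (5): a, b, c, d, e
  1-simplices (6): ac, ae, bc, bd, cd, ce

Hence C_0 ≅ Z^5, C_1 ≅ Z^6.

The boundary map ∂_1: C_1 → C_0 is given by ∂[p,q] = [q] − [p].
The 5×6 boundary matrix has rank 4 and Smith normal form diag(1,1,1,1).

Computing H_k = (kernel of ∂_k) / (image of ∂_{k+1}):

  H_0: rank C_0 − rank ∂_1 = 5 − 4 = 1, and the invariant factors of ∂_1 are all 1, so H_0 = Z.
  H_1: rank ker ∂_1 − rank ∂_2 = (6 − 4) − 0 = 2, and there is no ∂_2, so H_1 = Z^2.

As a check, the Euler characteristic is 5 − 6 = -1, which agrees with 1 − 2 = -1.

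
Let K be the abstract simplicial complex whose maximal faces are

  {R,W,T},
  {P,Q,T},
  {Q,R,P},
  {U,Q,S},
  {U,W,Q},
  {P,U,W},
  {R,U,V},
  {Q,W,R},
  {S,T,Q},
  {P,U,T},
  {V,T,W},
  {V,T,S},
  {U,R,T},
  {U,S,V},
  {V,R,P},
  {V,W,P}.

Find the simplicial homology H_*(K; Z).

H_0 = Z,  H_1 = Z^2,  H_2 = Z.

We work with the vertex ordering P < Q < R < S < T < U < V < W. The simplices of K, each written with vertices in increasing order, are:

  0-simplices (8): P, Q, R, S, T, U, V, W
  1-simplices (24): PQ, PR, PT, PU, PV, PW, QR, QS, QT, QU, QW, RT, RU, RV, RW, ST, SU, SV, TU, TV, TW, UV, UW, VW
  2-simplices (16): PQR, PQT, PRV, PTU, PUW, PVW, QRW, QST, QSU, QUW, RTU, RTW, RUV, STV, SUV, TVW

so the chain groups are C_0 ≅ Z^8, C_1 ≅ Z^24, C_2 ≅ Z^16.

The boundary map ∂_1: C_1 → C_0 is given by ∂[p,q] = [q] − [p].
The resulting 8×24 matrix has rank 7, and its Smith normal form has invariant factors (1,1,1,1,1,1,1).

Boundary ∂_2: C_2 → C_1 maps a triangle to the signed sum of its edges. For instance
  ∂RTW = TW − RW + RT,
  ∂PQR = QR − PR + PQ.
This gives a 24×16 integer matrix of rank 15; reducing to Smith normal form yields diagonal entries (1,1,1,1,1,1,1,1,1,1,1,1,1,1,1).

Reading off H_k = ker ∂_k / im ∂_{k+1}:

  H_0: rank C_0 − rank ∂_1 = 8 − 7 = 1, and the invariant factors of ∂_1 are all 1, so H_0 ≅ Z.
  H_1: rank ker ∂_1 − rank ∂_2 = (24 − 7) − 15 = 2, and the invariant factors of ∂_2 are all 1, so H_1 ≅ Z^2.
  H_2: rank ker ∂_2 − rank ∂_3 = (16 − 15) − 0 = 1, and there is no ∂_3, so H_2 ≅ Z.

As a check, the Euler characteristic is 8 − 24 + 16 = 0, which agrees with 1 − 2 + 1 = 0.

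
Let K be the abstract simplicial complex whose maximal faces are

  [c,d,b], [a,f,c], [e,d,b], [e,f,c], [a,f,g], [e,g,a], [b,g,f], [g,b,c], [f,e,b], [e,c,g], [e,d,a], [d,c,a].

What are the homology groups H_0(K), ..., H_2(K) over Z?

We work with the vertex ordering a < b < c < d < e < f < g. The simplices of K, each written with vertices in increasing order, are:

  0-simplices (7): a, b, c, d, e, f, g
  1-simplices (18): ac, ad, ae, af, ag, bc, bd, be, bf, bg, cd, ce, cf, cg, de, ef, eg, fg
  2-simplices (12): acd, acf, ade, aeg, afg, bcd, bcg, bde, bef, bfg, cef, ceg

Hence C_0 ≅ Z^7, C_1 ≅ Z^18, C_2 ≅ Z^12.

Boundary ∂_1: C_1 → C_0 sends each edge [p,q] (with p < q) to q − p. For instance
  ∂eg = g − e.
The 7×18 boundary matrix has rank 6 and Smith normal form diag(1,1,1,1,1,1).

∂_2: C_2 → C_1 maps a triangle to the signed sum of its edges. For instance
  ∂bef = ef − bf + be,
  ∂bcd = cd − bd + bc.
As a 18×12 matrix over Z this has rank 12, with invariant factors (1,1,1,1,1,1,1,1,1,1,1,2).

Computing H_k = (kernel of ∂_k) / (image of ∂_{k+1}):

  H_0: rank C_0 − rank ∂_1 = 7 − 6 = 1, and the invariant factors of ∂_1 are all 1, so H_0 = Z.
  H_1: rank ker ∂_1 − rank ∂_2 = (18 − 6) − 12 = 0, and ∂_2 has invariant factor 2 > 1, so H_1 = Z/2Z.
  H_2: rank ker ∂_2 − rank ∂_3 = (12 − 12) − 0 = 0, and there is no ∂_3, so H_2 = 0.

H_0 ≅ Z,  H_1 ≅ Z/2Z,  H_2 = 0.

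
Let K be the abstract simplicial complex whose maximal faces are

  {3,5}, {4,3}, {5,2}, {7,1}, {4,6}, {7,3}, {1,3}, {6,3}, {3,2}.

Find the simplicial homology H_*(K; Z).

H_0 = Z,  H_1 = Z^3.

Take the total order 1 < 2 < 3 < 4 < 5 < 6 < 7 on the vertex set. Then K (dimension 1) consists of the simplices:

  0-simplices (7): [1], [2], [3], [4], [5], [6], [7]
  1-simplices (9): [1,3], [1,7], [2,3], [2,5], [3,4], [3,5], [3,6], [3,7], [4,6]

Hence C_0 ≅ Z^7, C_1 ≅ Z^9.

∂_1: C_1 → C_0 maps an edge to its endpoints' difference, ∂[p,q] = q − p. For instance
  ∂[2,3] = [3] − [2].
The 7×9 boundary matrix has rank 6 and Smith normal form diag(1,1,1,1,1,1).

Reading off H_k = ker ∂_k / im ∂_{k+1}:

  H_0: rank C_0 − rank ∂_1 = 7 − 6 = 1, and the invariant factors of ∂_1 are all 1, so H_0 = Z.
  H_1: rank ker ∂_1 − rank ∂_2 = (9 − 6) − 0 = 3, and there is no ∂_2, so H_1 = Z^3.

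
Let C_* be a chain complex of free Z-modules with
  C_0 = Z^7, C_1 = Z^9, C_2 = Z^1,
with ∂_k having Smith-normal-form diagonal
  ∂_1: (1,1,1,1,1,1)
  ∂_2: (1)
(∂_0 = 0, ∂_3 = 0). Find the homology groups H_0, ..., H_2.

H_0 ≅ Z,  H_1 ≅ Z^2,  H_2 = 0.

H_0: b_0 = 7 − 0 − 6 = 1; torsion from ∂_1 factors > 1: none. So H_0 ≅ Z.
H_1: b_1 = 9 − 6 − 1 = 2; torsion from ∂_2 factors > 1: none. So H_1 ≅ Z^2.
H_2: b_2 = 1 − 1 − 0 = 0; torsion from ∂_3 factors > 1: none. So H_2 ≅ 0.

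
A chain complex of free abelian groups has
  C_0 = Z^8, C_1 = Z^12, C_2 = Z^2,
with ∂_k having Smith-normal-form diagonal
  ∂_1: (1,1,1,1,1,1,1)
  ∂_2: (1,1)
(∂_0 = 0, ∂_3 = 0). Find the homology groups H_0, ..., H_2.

H_0: b_0 = 8 − 0 − 7 = 1; torsion from ∂_1 factors > 1: none. So H_0 ≅ Z.
H_1: b_1 = 12 − 7 − 2 = 3; torsion from ∂_2 factors > 1: none. So H_1 ≅ Z^3.
H_2: b_2 = 2 − 2 − 0 = 0; torsion from ∂_3 factors > 1: none. So H_2 ≅ 0.

H_0 ≅ Z,  H_1 ≅ Z^3,  H_2 = 0.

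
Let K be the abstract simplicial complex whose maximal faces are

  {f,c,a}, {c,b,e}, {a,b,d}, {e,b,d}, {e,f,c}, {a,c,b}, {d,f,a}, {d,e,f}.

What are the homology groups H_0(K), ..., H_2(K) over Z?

Fix the vertex order a < b < c < d < e < f and write every simplex with vertices in increasing order. Then dim K = 2 and the simplices of K are:

  0-simplices (6): a, b, c, d, e, f
  1-simplices (12): ab, ac, ad, af, bc, bd, be, ce, cf, de, df, ef
  2-simplices (8): abc, abd, acf, adf, bce, bde, cef, def

giving chain groups C_0 ≅ Z^6, C_1 ≅ Z^12, C_2 ≅ Z^8.

∂_1: C_1 → C_0 is given by ∂[p,q] = [q] − [p]. For instance
  ∂bd = d − b.
The resulting 6×12 matrix has rank 5, and its Smith normal form has invariant factors (1,1,1,1,1).

∂_2: C_2 → C_1 maps a triangle to the signed sum of its edges. For instance
  ∂adf = df − af + ad,
  ∂cef = ef − cf + ce.
The 12×8 boundary matrix has rank 7 and Smith normal form diag(1,1,1,1,1,1,1).

Computing H_k = (kernel of ∂_k) / (image of ∂_{k+1}):

  H_0: rank C_0 − rank ∂_1 = 6 − 5 = 1, and the invariant factors of ∂_1 are all 1, so H_0 ≅ Z.
  H_1: rank ker ∂_1 − rank ∂_2 = (12 − 5) − 7 = 0, and the invariant factors of ∂_2 are all 1, so H_1 ≅ 0.
  H_2: rank ker ∂_2 − rank ∂_3 = (8 − 7) − 0 = 1, and there is no ∂_3, so H_2 ≅ Z.

As a check, the Euler characteristic is 6 − 12 + 8 = 2, which agrees with 1 − 0 + 1 = 2.

H_0 = Z,  H_1 = 0,  H_2 = Z.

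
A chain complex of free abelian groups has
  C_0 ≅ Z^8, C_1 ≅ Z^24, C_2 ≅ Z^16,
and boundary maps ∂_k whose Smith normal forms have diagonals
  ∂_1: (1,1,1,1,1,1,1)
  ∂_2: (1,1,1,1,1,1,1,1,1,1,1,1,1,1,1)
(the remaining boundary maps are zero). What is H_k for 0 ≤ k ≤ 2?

H_0 ≅ Z,  H_1 ≅ Z^2,  H_2 ≅ Z.

H_0: b_0 = 8 − 0 − 7 = 1; torsion from ∂_1 factors > 1: none. So H_0 ≅ Z.
H_1: b_1 = 24 − 7 − 15 = 2; torsion from ∂_2 factors > 1: none. So H_1 ≅ Z^2.
H_2: b_2 = 16 − 15 − 0 = 1; torsion from ∂_3 factors > 1: none. So H_2 ≅ Z.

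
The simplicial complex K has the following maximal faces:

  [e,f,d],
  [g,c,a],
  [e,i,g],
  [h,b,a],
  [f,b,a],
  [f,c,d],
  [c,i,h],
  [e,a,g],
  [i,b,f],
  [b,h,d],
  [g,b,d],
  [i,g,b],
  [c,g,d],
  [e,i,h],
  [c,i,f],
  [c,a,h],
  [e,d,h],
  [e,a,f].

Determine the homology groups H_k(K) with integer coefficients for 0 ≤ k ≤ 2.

H_0 ≅ Z,  H_1 ≅ Z^2,  H_2 ≅ Z.

We work with the vertex ordering a < b < c < d < e < f < g < h < i. The simplices of K, each written with vertices in increasing order, are:

  0-simplices (9): a, b, c, d, e, f, g, h, i
  1-simplices (27): ab, ac, ae, af, ag, ah, bd, bf, bg, bh, bi, cd, cf, cg, ch, ci, de, df, dg, dh, ef, eg, eh, ei, fi, gi, hi
  2-simplices (18): abf, abh, acg, ach, aef, aeg, bdg, bdh, bfi, bgi, cdf, cdg, cfi, chi, def, deh, egi, ehi

giving chain groups C_0 ≅ Z^9, C_1 ≅ Z^27, C_2 ≅ Z^18.

∂_1: C_1 → C_0 is given by ∂[p,q] = [q] − [p].
This gives a 9×27 integer matrix of rank 8; reducing to Smith normal form yields diagonal entries (1,1,1,1,1,1,1,1).

The boundary map ∂_2: C_2 → C_1 maps a triangle to the signed sum of its edges. For instance
  ∂aef = ef − af + ae,
  ∂abf = bf − af + ab.
This gives a 27×18 integer matrix of rank 17; reducing to Smith normal form yields diagonal entries (1,1,1,1,1,1,1,1,1,1,1,1,1,1,1,1,1).

Computing H_k = (kernel of ∂_k) / (image of ∂_{k+1}):

  H_0: rank C_0 − rank ∂_1 = 9 − 8 = 1, and the invariant factors of ∂_1 are all 1, so H_0 = Z.
  H_1: rank ker ∂_1 − rank ∂_2 = (27 − 8) − 17 = 2, and the invariant factors of ∂_2 are all 1, so H_1 = Z^2.
  H_2: rank ker ∂_2 − rank ∂_3 = (18 − 17) − 0 = 1, and there is no ∂_3, so H_2 = Z.

As a check, the Euler characteristic is 9 − 27 + 18 = 0, which agrees with 1 − 2 + 1 = 0.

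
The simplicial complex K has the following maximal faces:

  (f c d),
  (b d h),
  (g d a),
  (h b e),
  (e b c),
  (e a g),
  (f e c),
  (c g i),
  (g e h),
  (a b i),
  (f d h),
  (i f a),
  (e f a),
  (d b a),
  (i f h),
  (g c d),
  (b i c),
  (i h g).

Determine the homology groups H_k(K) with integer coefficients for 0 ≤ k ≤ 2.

H_0 ≅ Z,  H_1 ≅ Z^2,  H_2 ≅ Z.

Fix the vertex order a < b < c < d < e < f < g < h < i and write every simplex with vertices in increasing order. Then dim K = 2 and the simplices of K are:

  0-simplices (9): a, b, c, d, e, f, g, h, i
  1-simplices (27): ab, ad, ae, af, ag, ai, bc, bd, be, bh, bi, cd, ce, cf, cg, ci, df, dg, dh, ef, eg, eh, fh, fi, gh, gi, hi
  2-simplices (18): abd, abi, adg, aef, aeg, afi, bce, bci, bdh, beh, cdf, cdg, cef, cgi, dfh, egh, fhi, ghi

so the chain groups are C_0 ≅ Z^9, C_1 ≅ Z^27, C_2 ≅ Z^18.

Boundary ∂_1: C_1 → C_0 maps an edge to its endpoints' difference, ∂[p,q] = q − p.
The 9×27 boundary matrix has rank 8 and Smith normal form diag(1,1,1,1,1,1,1,1).

The boundary map ∂_2: C_2 → C_1 maps a triangle to the signed sum of its edges. For instance
  ∂beh = eh − bh + be,
  ∂abi = bi − ai + ab.
The 27×18 boundary matrix has rank 17 and Smith normal form diag(1,1,1,1,1,1,1,1,1,1,1,1,1,1,1,1,1).

Reading off H_k = ker ∂_k / im ∂_{k+1}:

  H_0: rank C_0 − rank ∂_1 = 9 − 8 = 1, and the invariant factors of ∂_1 are all 1, so H_0 = Z.
  H_1: rank ker ∂_1 − rank ∂_2 = (27 − 8) − 17 = 2, and the invariant factors of ∂_2 are all 1, so H_1 = Z^2.
  H_2: rank ker ∂_2 − rank ∂_3 = (18 − 17) − 0 = 1, and there is no ∂_3, so H_2 = Z.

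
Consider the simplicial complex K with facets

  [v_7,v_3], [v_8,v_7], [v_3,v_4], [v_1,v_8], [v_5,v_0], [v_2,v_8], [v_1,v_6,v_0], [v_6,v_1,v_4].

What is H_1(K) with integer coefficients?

K has 9 vertices, 11 edges, 2 triangles.
rank ∂_1 = 8, rank ∂_2 = 2 ⇒ b_1 = 11 − 8 − 2 = 1; all invariant factors of ∂_2 are 1 so no torsion. So H_1 = Z.

H_1 = Z.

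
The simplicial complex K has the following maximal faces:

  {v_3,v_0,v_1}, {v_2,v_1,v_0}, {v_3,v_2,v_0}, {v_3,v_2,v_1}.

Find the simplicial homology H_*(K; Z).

K has 4 vertices, 6 edges, 4 triangles.
rank ∂_0 = 0, rank ∂_1 = 3 ⇒ b_0 = 4 − 0 − 3 = 1; all invariant factors of ∂_1 are 1 so no torsion. So H_0 = Z.
rank ∂_1 = 3, rank ∂_2 = 3 ⇒ b_1 = 6 − 3 − 3 = 0; all invariant factors of ∂_2 are 1 so no torsion. So H_1 = 0.
rank ∂_2 = 3, rank ∂_3 = 0 ⇒ b_2 = 4 − 3 − 0 = 1. So H_2 = Z.

H_0 = Z,  H_1 = 0,  H_2 = Z.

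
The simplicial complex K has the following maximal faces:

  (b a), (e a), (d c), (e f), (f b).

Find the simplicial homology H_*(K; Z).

Take the total order a < b < c < d < e < f on the vertex set. Then K (dimension 1) consists of the simplices:

  0-simplices (6): a, b, c, d, e, f
  1-simplices (5): ab, ae, bf, cd, ef

Hence C_0 ≅ Z^6, C_1 ≅ Z^5.

Boundary ∂_1: C_1 → C_0 maps an edge to its endpoints' difference, ∂[p,q] = q − p.
The resulting 6×5 matrix has rank 4, and its Smith normal form has invariant factors (1,1,1,1).

Now H_k = ker ∂_k / im ∂_{k+1}, so:

  H_0: rank C_0 − rank ∂_1 = 6 − 4 = 2, and the invariant factors of ∂_1 are all 1, so H_0 ≅ Z^2.
  H_1: rank ker ∂_1 − rank ∂_2 = (5 − 4) − 0 = 1, and there is no ∂_2, so H_1 ≅ Z.

(K is a triangulation of the disjoint union of the circle S^1 and the 1-simplex.)

H_0 ≅ Z^2,  H_1 ≅ Z.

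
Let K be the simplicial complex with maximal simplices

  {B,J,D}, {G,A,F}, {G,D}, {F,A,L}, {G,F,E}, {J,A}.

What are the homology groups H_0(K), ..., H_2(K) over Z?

H_0 ≅ Z,  H_1 ≅ Z,  H_2 = 0.

K has 8 vertices, 12 edges, 4 triangles.
rank ∂_0 = 0, rank ∂_1 = 7 ⇒ b_0 = 8 − 0 − 7 = 1; all invariant factors of ∂_1 are 1 so no torsion. So H_0 ≅ Z.
rank ∂_1 = 7, rank ∂_2 = 4 ⇒ b_1 = 12 − 7 − 4 = 1; all invariant factors of ∂_2 are 1 so no torsion. So H_1 ≅ Z.
rank ∂_2 = 4, rank ∂_3 = 0 ⇒ b_2 = 4 − 4 − 0 = 0. So H_2 ≅ 0.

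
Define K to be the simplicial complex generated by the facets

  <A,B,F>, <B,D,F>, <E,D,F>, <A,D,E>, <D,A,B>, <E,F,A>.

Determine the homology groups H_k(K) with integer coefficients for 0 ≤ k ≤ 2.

H_0 ≅ Z,  H_1 = 0,  H_2 ≅ Z.

We work with the vertex ordering A < B < D < E < F. The simplices of K, each written with vertices in increasing order, are:

  0-simplices (5): A, B, D, E, F
  1-simplices (9): AB, AD, AE, AF, BD, BF, DE, DF, EF
  2-simplices (6): ABD, ABF, ADE, AEF, BDF, DEF

so the chain groups are C_0 ≅ Z^5, C_1 ≅ Z^9, C_2 ≅ Z^6.

Boundary ∂_1: C_1 → C_0 is given by ∂[p,q] = [q] − [p]. For instance
  ∂BD = D − B.
This gives a 5×9 integer matrix of rank 4; reducing to Smith normal form yields diagonal entries (1,1,1,1).

∂_2: C_2 → C_1 acts by ∂[p,q,r] = [q,r] − [p,r] + [p,q]. For instance
  ∂DEF = EF − DF + DE,
  ∂ABD = BD − AD + AB.
As a 9×6 matrix over Z this has rank 5, with invariant factors (1,1,1,1,1).

Now H_k = ker ∂_k / im ∂_{k+1}, so:

  H_0: rank C_0 − rank ∂_1 = 5 − 4 = 1, and the invariant factors of ∂_1 are all 1, so H_0 ≅ Z.
  H_1: rank ker ∂_1 − rank ∂_2 = (9 − 4) − 5 = 0, and the invariant factors of ∂_2 are all 1, so H_1 ≅ 0.
  H_2: rank ker ∂_2 − rank ∂_3 = (6 − 5) − 0 = 1, and there is no ∂_3, so H_2 ≅ Z.

(K is a triangulation of the 2-sphere S^2.)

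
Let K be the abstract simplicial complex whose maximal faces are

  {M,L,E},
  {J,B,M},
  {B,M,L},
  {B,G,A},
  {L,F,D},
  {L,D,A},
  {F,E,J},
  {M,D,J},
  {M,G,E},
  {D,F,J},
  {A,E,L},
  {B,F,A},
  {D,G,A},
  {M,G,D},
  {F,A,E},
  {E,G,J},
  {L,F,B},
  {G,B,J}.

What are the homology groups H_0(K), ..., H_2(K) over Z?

H_0 = Z,  H_1 = Z ⊕ Z/2Z,  H_2 = 0.

Take the total order A < B < D < E < F < G < J < L < M on the vertex set. Then K (dimension 2) consists of the simplices:

  0-simplices (9): A, B, D, E, F, G, J, L, M
  1-simplices (27): AB, AD, AE, AF, AG, AL, BF, BG, BJ, BL, BM, DF, DG, DJ, DL, DM, EF, EG, EJ, EL, EM, FJ, FL, GJ, GM, JM, LM
  2-simplices (18): ABF, ABG, ADG, ADL, AEF, AEL, BFL, BGJ, BJM, BLM, DFJ, DFL, DGM, DJM, EFJ, EGJ, EGM, ELM

Hence C_0 ≅ Z^9, C_1 ≅ Z^27, C_2 ≅ Z^18.

The boundary map ∂_1: C_1 → C_0 sends each edge [p,q] (with p < q) to q − p.
The 9×27 boundary matrix has rank 8 and Smith normal form diag(1,1,1,1,1,1,1,1).

∂_2: C_2 → C_1 sends each 2-simplex [p,q,r] to [q,r] − [p,r] + [p,q]. For instance
  ∂BJM = JM − BM + BJ,
  ∂ABG = BG − AG + AB.
The resulting 27×18 matrix has rank 18, and its Smith normal form has invariant factors (1,1,1,1,1,1,1,1,1,1,1,1,1,1,1,1,1,2).

Now H_k = ker ∂_k / im ∂_{k+1}, so:

  H_0: rank C_0 − rank ∂_1 = 9 − 8 = 1, and the invariant factors of ∂_1 are all 1, so H_0 = Z.
  H_1: rank ker ∂_1 − rank ∂_2 = (27 − 8) − 18 = 1, and ∂_2 has invariant factor 2 > 1, so H_1 = Z ⊕ Z/2Z.
  H_2: rank ker ∂_2 − rank ∂_3 = (18 − 18) − 0 = 0, and there is no ∂_3, so H_2 = 0.

(K is a triangulation of the Klein bottle.)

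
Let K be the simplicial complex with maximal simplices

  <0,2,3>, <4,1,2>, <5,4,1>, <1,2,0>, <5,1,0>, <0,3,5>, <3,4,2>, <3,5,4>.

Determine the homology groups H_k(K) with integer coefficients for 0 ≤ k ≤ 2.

Fix the vertex order 0 < 1 < 2 < 3 < 4 < 5 and write every simplex with vertices in increasing order. Then dim K = 2 and the simplices of K are:

  0-simplices (6): [0], [1], [2], [3], [4], [5]
  1-simplices (12): [0,1], [0,2], [0,3], [0,5], [1,2], [1,4], [1,5], [2,3], [2,4], [3,4], [3,5], [4,5]
  2-simplices (8): [0,1,2], [0,1,5], [0,2,3], [0,3,5], [1,2,4], [1,4,5], [2,3,4], [3,4,5]

giving chain groups C_0 ≅ Z^6, C_1 ≅ Z^12, C_2 ≅ Z^8.

Boundary ∂_1: C_1 → C_0 maps an edge to its endpoints' difference, ∂[p,q] = q − p.
This gives a 6×12 integer matrix of rank 5; reducing to Smith normal form yields diagonal entries (1,1,1,1,1).

The boundary map ∂_2: C_2 → C_1 maps a triangle to the signed sum of its edges. For instance
  ∂[3,4,5] = [4,5] − [3,5] + [3,4],
  ∂[0,1,5] = [1,5] − [0,5] + [0,1].
The resulting 12×8 matrix has rank 7, and its Smith normal form has invariant factors (1,1,1,1,1,1,1).

Computing H_k = (kernel of ∂_k) / (image of ∂_{k+1}):

  H_0: rank C_0 − rank ∂_1 = 6 − 5 = 1, and the invariant factors of ∂_1 are all 1, so H_0 = Z.
  H_1: rank ker ∂_1 − rank ∂_2 = (12 − 5) − 7 = 0, and the invariant factors of ∂_2 are all 1, so H_1 = 0.
  H_2: rank ker ∂_2 − rank ∂_3 = (8 − 7) − 0 = 1, and there is no ∂_3, so H_2 = Z.

H_0 = Z,  H_1 = 0,  H_2 = Z.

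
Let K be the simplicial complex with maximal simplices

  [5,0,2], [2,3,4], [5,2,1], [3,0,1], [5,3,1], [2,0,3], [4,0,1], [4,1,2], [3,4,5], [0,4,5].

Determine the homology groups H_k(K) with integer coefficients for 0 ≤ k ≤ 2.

Order the vertices as 0 < 1 < 2 < 3 < 4 < 5. Listing each simplex with vertices in this order, K has dimension 2 with simplices:

  0-simplices (6): [0], [1], [2], [3], [4], [5]
  1-simplices (15): [0,1], [0,2], [0,3], [0,4], [0,5], [1,2], [1,3], [1,4], [1,5], [2,3], [2,4], [2,5], [3,4], [3,5], [4,5]
  2-simplices (10): [0,1,3], [0,1,4], [0,2,3], [0,2,5], [0,4,5], [1,2,4], [1,2,5], [1,3,5], [2,3,4], [3,4,5]

giving chain groups C_0 ≅ Z^6, C_1 ≅ Z^15, C_2 ≅ Z^10.

∂_1: C_1 → C_0 sends each edge [p,q] (with p < q) to q − p. For instance
  ∂[0,3] = [3] − [0].
As a 6×15 matrix over Z this has rank 5, with invariant factors (1,1,1,1,1).

The boundary map ∂_2: C_2 → C_1 acts by ∂[p,q,r] = [q,r] − [p,r] + [p,q]. For instance
  ∂[3,4,5] = [4,5] − [3,5] + [3,4],
  ∂[1,2,4] = [2,4] − [1,4] + [1,2].
As a 15×10 matrix over Z this has rank 10, with invariant factors (1,1,1,1,1,1,1,1,1,2).

Reading off H_k = ker ∂_k / im ∂_{k+1}:

  H_0: rank C_0 − rank ∂_1 = 6 − 5 = 1, and the invariant factors of ∂_1 are all 1, so H_0 = Z.
  H_1: rank ker ∂_1 − rank ∂_2 = (15 − 5) − 10 = 0, and ∂_2 has invariant factor 2 > 1, so H_1 = Z/2.
  H_2: rank ker ∂_2 − rank ∂_3 = (10 − 10) − 0 = 0, and there is no ∂_3, so H_2 = 0.

H_0 ≅ Z,  H_1 ≅ Z/2,  H_2 = 0.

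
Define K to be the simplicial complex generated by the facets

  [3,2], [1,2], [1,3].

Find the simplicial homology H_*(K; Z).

We work with the vertex ordering 1 < 2 < 3. The simplices of K, each written with vertices in increasing order, are:

  0-simplices (3): [1], [2], [3]
  1-simplices (3): [1,2], [1,3], [2,3]

so the chain groups are C_0 ≅ Z^3, C_1 ≅ Z^3.

The boundary map ∂_1: C_1 → C_0 sends each edge [p,q] (with p < q) to q − p.
The resulting 3×3 matrix has rank 2, and its Smith normal form has invariant factors (1,1).

Computing H_k = (kernel of ∂_k) / (image of ∂_{k+1}):

  H_0: rank C_0 − rank ∂_1 = 3 − 2 = 1, and the invariant factors of ∂_1 are all 1, so H_0 = Z.
  H_1: rank ker ∂_1 − rank ∂_2 = (3 − 2) − 0 = 1, and there is no ∂_2, so H_1 = Z.

As a check, the Euler characteristic is 3 − 3 = 0, which agrees with 1 − 1 = 0.

H_0 = Z,  H_1 = Z.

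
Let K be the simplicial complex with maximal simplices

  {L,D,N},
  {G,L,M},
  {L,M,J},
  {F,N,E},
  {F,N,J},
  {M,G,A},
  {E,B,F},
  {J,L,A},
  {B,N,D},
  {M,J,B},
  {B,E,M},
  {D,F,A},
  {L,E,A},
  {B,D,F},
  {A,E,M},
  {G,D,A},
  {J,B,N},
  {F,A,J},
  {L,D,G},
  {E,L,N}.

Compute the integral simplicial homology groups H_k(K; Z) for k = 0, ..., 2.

Fix the vertex order A < B < D < E < F < G < J < L < M < N and write every simplex with vertices in increasing order. Then dim K = 2 and the simplices of K are:

  0-simplices (10): A, B, D, E, F, G, J, L, M, N
  1-simplices (30): AD, AE, AF, AG, AJ, AL, AM, BD, BE, BF, BJ, BM, BN, DF, DG, DL, DN, EF, EL, EM, EN, FJ, FN, GL, GM, JL, JM, JN, LM, LN
  2-simplices (20): ADF, ADG, AEL, AEM, AFJ, AGM, AJL, BDF, BDN, BEF, BEM, BJM, BJN, DGL, DLN, EFN, ELN, FJN, GLM, JLM

giving chain groups C_0 ≅ Z^10, C_1 ≅ Z^30, C_2 ≅ Z^20.

Boundary ∂_1: C_1 → C_0 maps an edge to its endpoints' difference, ∂[p,q] = q − p. For instance
  ∂DN = N − D.
The resulting 10×30 matrix has rank 9, and its Smith normal form has invariant factors (1,1,1,1,1,1,1,1,1).

The boundary map ∂_2: C_2 → C_1 sends each 2-simplex [p,q,r] to [q,r] − [p,r] + [p,q]. For instance
  ∂FJN = JN − FN + FJ,
  ∂ADF = DF − AF + AD.
The 30×20 boundary matrix has rank 20 and Smith normal form diag(1,1,1,1,1,1,1,1,1,1,1,1,1,1,1,1,1,1,1,2).

Reading off H_k = ker ∂_k / im ∂_{k+1}:

  H_0: rank C_0 − rank ∂_1 = 10 − 9 = 1, and the invariant factors of ∂_1 are all 1, so H_0 = Z.
  H_1: rank ker ∂_1 − rank ∂_2 = (30 − 9) − 20 = 1, and ∂_2 has invariant factor 2 > 1, so H_1 = Z ⊕ Z_2.
  H_2: rank ker ∂_2 − rank ∂_3 = (20 − 20) − 0 = 0, and there is no ∂_3, so H_2 = 0.

H_0 ≅ Z,  H_1 ≅ Z ⊕ Z_2,  H_2 = 0.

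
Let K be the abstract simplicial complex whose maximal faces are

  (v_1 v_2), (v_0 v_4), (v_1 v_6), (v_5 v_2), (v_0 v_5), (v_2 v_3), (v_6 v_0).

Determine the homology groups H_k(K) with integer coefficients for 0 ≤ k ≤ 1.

H_0 ≅ Z,  H_1 ≅ Z.

Take the total order v_0 < v_1 < v_2 < v_3 < v_4 < v_5 < v_6 on the vertex set. Then K (dimension 1) consists of the simplices:

  0-simplices (7): [v_0], [v_1], [v_2], [v_3], [v_4], [v_5], [v_6]
  1-simplices (7): [v_0,v_4], [v_0,v_5], [v_0,v_6], [v_1,v_2], [v_1,v_6], [v_2,v_3], [v_2,v_5]

Hence C_0 ≅ Z^7, C_1 ≅ Z^7.

Boundary ∂_1: C_1 → C_0 is given by ∂[p,q] = [q] − [p]. For instance
  ∂[v_0,v_5] = [v_5] − [v_0].
The resulting 7×7 matrix has rank 6, and its Smith normal form has invariant factors (1,1,1,1,1,1).

Computing H_k = (kernel of ∂_k) / (image of ∂_{k+1}):

  H_0: rank C_0 − rank ∂_1 = 7 − 6 = 1, and the invariant factors of ∂_1 are all 1, so H_0 = Z.
  H_1: rank ker ∂_1 − rank ∂_2 = (7 − 6) − 0 = 1, and there is no ∂_2, so H_1 = Z.

As a check, the Euler characteristic is 7 − 7 = 0, which agrees with 1 − 1 = 0.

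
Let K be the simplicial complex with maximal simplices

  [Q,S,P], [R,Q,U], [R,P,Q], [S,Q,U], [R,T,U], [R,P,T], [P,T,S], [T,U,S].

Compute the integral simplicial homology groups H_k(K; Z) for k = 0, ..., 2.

H_0 ≅ Z,  H_1 = 0,  H_2 ≅ Z.

K has 6 vertices, 12 edges, 8 triangles.
rank ∂_0 = 0, rank ∂_1 = 5 ⇒ b_0 = 6 − 0 − 5 = 1; all invariant factors of ∂_1 are 1 so no torsion. So H_0 ≅ Z.
rank ∂_1 = 5, rank ∂_2 = 7 ⇒ b_1 = 12 − 5 − 7 = 0; all invariant factors of ∂_2 are 1 so no torsion. So H_1 ≅ 0.
rank ∂_2 = 7, rank ∂_3 = 0 ⇒ b_2 = 8 − 7 − 0 = 1. So H_2 ≅ Z.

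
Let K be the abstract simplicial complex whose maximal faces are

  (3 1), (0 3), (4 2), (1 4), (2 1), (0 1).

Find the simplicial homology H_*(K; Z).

H_0 = Z,  H_1 = Z^2.

Fix the vertex order 0 < 1 < 2 < 3 < 4 and write every simplex with vertices in increasing order. Then dim K = 1 and the simplices of K are:

  0-simplices (5): [0], [1], [2], [3], [4]
  1-simplices (6): [0,1], [0,3], [1,2], [1,3], [1,4], [2,4]

giving chain groups C_0 ≅ Z^5, C_1 ≅ Z^6.

The boundary map ∂_1: C_1 → C_0 sends each edge [p,q] (with p < q) to q − p. For instance
  ∂[0,1] = [1] − [0].
The resulting 5×6 matrix has rank 4, and its Smith normal form has invariant factors (1,1,1,1).

Reading off H_k = ker ∂_k / im ∂_{k+1}:

  H_0: rank C_0 − rank ∂_1 = 5 − 4 = 1, and the invariant factors of ∂_1 are all 1, so H_0 = Z.
  H_1: rank ker ∂_1 − rank ∂_2 = (6 − 4) − 0 = 2, and there is no ∂_2, so H_1 = Z^2.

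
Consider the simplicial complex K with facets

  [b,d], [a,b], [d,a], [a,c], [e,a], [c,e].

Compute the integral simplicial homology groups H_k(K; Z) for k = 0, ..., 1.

We work with the vertex ordering a < b < c < d < e. The simplices of K, each written with vertices in increasing order, are:

  0-simplices (5): a, b, c, d, e
  1-simplices (6): ab, ac, ad, ae, bd, ce

Hence C_0 ≅ Z^5, C_1 ≅ Z^6.

∂_1: C_1 → C_0 is given by ∂[p,q] = [q] − [p]. For instance
  ∂ad = d − a.
The 5×6 boundary matrix has rank 4 and Smith normal form diag(1,1,1,1).

Computing H_k = (kernel of ∂_k) / (image of ∂_{k+1}):

  H_0: rank C_0 − rank ∂_1 = 5 − 4 = 1, and the invariant factors of ∂_1 are all 1, so H_0 ≅ Z.
  H_1: rank ker ∂_1 − rank ∂_2 = (6 − 4) − 0 = 2, and there is no ∂_2, so H_1 ≅ Z^2.

As a check, the Euler characteristic is 5 − 6 = -1, which agrees with 1 − 2 = -1.

H_0 = Z,  H_1 = Z^2.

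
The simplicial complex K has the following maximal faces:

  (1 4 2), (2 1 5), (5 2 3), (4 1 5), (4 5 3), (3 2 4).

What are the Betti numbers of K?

b_0 = 1, b_1 = 0, b_2 = 1.

We work with the vertex ordering 1 < 2 < 3 < 4 < 5. The simplices of K, each written with vertices in increasing order, are:

  0-simplices (5): [1], [2], [3], [4], [5]
  1-simplices (9): [1,2], [1,4], [1,5], [2,3], [2,4], [2,5], [3,4], [3,5], [4,5]
  2-simplices (6): [1,2,4], [1,2,5], [1,4,5], [2,3,4], [2,3,5], [3,4,5]

Hence C_0 ≅ Z^5, C_1 ≅ Z^9, C_2 ≅ Z^6.

The boundary map ∂_1: C_1 → C_0 is given by ∂[p,q] = [q] − [p].
As a 5×9 matrix over Z this has rank 4, with invariant factors (1,1,1,1).

The boundary map ∂_2: C_2 → C_1 acts by ∂[p,q,r] = [q,r] − [p,r] + [p,q]. For instance
  ∂[2,3,4] = [3,4] − [2,4] + [2,3],
  ∂[1,2,5] = [2,5] − [1,5] + [1,2].
This gives a 9×6 integer matrix of rank 5; reducing to Smith normal form yields diagonal entries (1,1,1,1,1).

Now H_k = ker ∂_k / im ∂_{k+1}, so:

  H_0: rank C_0 − rank ∂_1 = 5 − 4 = 1, and the invariant factors of ∂_1 are all 1, so H_0 = Z.
  H_1: rank ker ∂_1 − rank ∂_2 = (9 − 4) − 5 = 0, and the invariant factors of ∂_2 are all 1, so H_1 = 0.
  H_2: rank ker ∂_2 − rank ∂_3 = (6 − 5) − 0 = 1, and there is no ∂_3, so H_2 = Z.

As a check, the Euler characteristic is 5 − 9 + 6 = 2, which agrees with 1 − 0 + 1 = 2.

Hence the Betti numbers are b_0 = 1, b_1 = 0, b_2 = 1.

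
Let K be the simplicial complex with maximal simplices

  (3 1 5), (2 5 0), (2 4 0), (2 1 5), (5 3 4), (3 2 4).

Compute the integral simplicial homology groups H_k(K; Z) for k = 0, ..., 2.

We work with the vertex ordering 0 < 1 < 2 < 3 < 4 < 5. The simplices of K, each written with vertices in increasing order, are:

  0-simplices (6): [0], [1], [2], [3], [4], [5]
  1-simplices (12): [0,2], [0,4], [0,5], [1,2], [1,3], [1,5], [2,3], [2,4], [2,5], [3,4], [3,5], [4,5]
  2-simplices (6): [0,2,4], [0,2,5], [1,2,5], [1,3,5], [2,3,4], [3,4,5]

so the chain groups are C_0 ≅ Z^6, C_1 ≅ Z^12, C_2 ≅ Z^6.

∂_1: C_1 → C_0 is given by ∂[p,q] = [q] − [p]. For instance
  ∂[4,5] = [5] − [4].
The resulting 6×12 matrix has rank 5, and its Smith normal form has invariant factors (1,1,1,1,1).

∂_2: C_2 → C_1 sends each 2-simplex [p,q,r] to [q,r] − [p,r] + [p,q]. For instance
  ∂[1,3,5] = [3,5] − [1,5] + [1,3],
  ∂[3,4,5] = [4,5] − [3,5] + [3,4].
The 12×6 boundary matrix has rank 6 and Smith normal form diag(1,1,1,1,1,1).

From H_k ≅ ker(∂_k) / im(∂_{k+1}) we obtain:

  H_0: rank C_0 − rank ∂_1 = 6 − 5 = 1, and the invariant factors of ∂_1 are all 1, so H_0 = Z.
  H_1: rank ker ∂_1 − rank ∂_2 = (12 − 5) − 6 = 1, and the invariant factors of ∂_2 are all 1, so H_1 = Z.
  H_2: rank ker ∂_2 − rank ∂_3 = (6 − 6) − 0 = 0, and there is no ∂_3, so H_2 = 0.

H_0 ≅ Z,  H_1 ≅ Z,  H_2 = 0.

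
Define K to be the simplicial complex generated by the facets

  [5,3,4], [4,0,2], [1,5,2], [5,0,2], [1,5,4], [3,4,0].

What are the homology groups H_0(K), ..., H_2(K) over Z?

Order the vertices as 0 < 1 < 2 < 3 < 4 < 5. Listing each simplex with vertices in this order, K has dimension 2 with simplices:

  0-simplices (6): [0], [1], [2], [3], [4], [5]
  1-simplices (12): [0,2], [0,3], [0,4], [0,5], [1,2], [1,4], [1,5], [2,4], [2,5], [3,4], [3,5], [4,5]
  2-simplices (6): [0,2,4], [0,2,5], [0,3,4], [1,2,5], [1,4,5], [3,4,5]

Hence C_0 ≅ Z^6, C_1 ≅ Z^12, C_2 ≅ Z^6.

∂_1: C_1 → C_0 maps an edge to its endpoints' difference, ∂[p,q] = q − p. For instance
  ∂[0,4] = [4] − [0].
The 6×12 boundary matrix has rank 5 and Smith normal form diag(1,1,1,1,1).

Boundary ∂_2: C_2 → C_1 maps a triangle to the signed sum of its edges. For instance
  ∂[1,2,5] = [2,5] − [1,5] + [1,2],
  ∂[0,2,4] = [2,4] − [0,4] + [0,2].
As a 12×6 matrix over Z this has rank 6, with invariant factors (1,1,1,1,1,1).

Computing H_k = (kernel of ∂_k) / (image of ∂_{k+1}):

  H_0: rank C_0 − rank ∂_1 = 6 − 5 = 1, and the invariant factors of ∂_1 are all 1, so H_0 ≅ Z.
  H_1: rank ker ∂_1 − rank ∂_2 = (12 − 5) − 6 = 1, and the invariant factors of ∂_2 are all 1, so H_1 ≅ Z.
  H_2: rank ker ∂_2 − rank ∂_3 = (6 − 6) − 0 = 0, and there is no ∂_3, so H_2 ≅ 0.

H_0 = Z,  H_1 = Z,  H_2 = 0.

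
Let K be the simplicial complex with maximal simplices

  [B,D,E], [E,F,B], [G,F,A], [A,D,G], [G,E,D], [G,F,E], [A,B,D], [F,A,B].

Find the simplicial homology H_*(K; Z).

Take the total order A < B < D < E < F < G on the vertex set. Then K (dimension 2) consists of the simplices:

  0-simplices (6): A, B, D, E, F, G
  1-simplices (12): AB, AD, AF, AG, BD, BE, BF, DE, DG, EF, EG, FG
  2-simplices (8): ABD, ABF, ADG, AFG, BDE, BEF, DEG, EFG

so the chain groups are C_0 ≅ Z^6, C_1 ≅ Z^12, C_2 ≅ Z^8.

The boundary map ∂_1: C_1 → C_0 maps an edge to its endpoints' difference, ∂[p,q] = q − p.
The resulting 6×12 matrix has rank 5, and its Smith normal form has invariant factors (1,1,1,1,1).

Boundary ∂_2: C_2 → C_1 maps a triangle to the signed sum of its edges. For instance
  ∂ABF = BF − AF + AB,
  ∂ABD = BD − AD + AB.
The 12×8 boundary matrix has rank 7 and Smith normal form diag(1,1,1,1,1,1,1).

Computing H_k = (kernel of ∂_k) / (image of ∂_{k+1}):

  H_0: rank C_0 − rank ∂_1 = 6 − 5 = 1, and the invariant factors of ∂_1 are all 1, so H_0 ≅ Z.
  H_1: rank ker ∂_1 − rank ∂_2 = (12 − 5) − 7 = 0, and the invariant factors of ∂_2 are all 1, so H_1 ≅ 0.
  H_2: rank ker ∂_2 − rank ∂_3 = (8 − 7) − 0 = 1, and there is no ∂_3, so H_2 ≅ Z.

H_0 = Z,  H_1 = 0,  H_2 = Z.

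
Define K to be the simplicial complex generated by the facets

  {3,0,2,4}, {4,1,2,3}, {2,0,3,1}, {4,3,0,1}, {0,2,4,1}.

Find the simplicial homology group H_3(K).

H_3 = Z.

Order the vertices as 0 < 1 < 2 < 3 < 4. Listing each simplex with vertices in this order, K has dimension 3 with simplices:

  0-simplices (5): [0], [1], [2], [3], [4]
  1-simplices (10): [0,1], [0,2], [0,3], [0,4], [1,2], [1,3], [1,4], [2,3], [2,4], [3,4]
  2-simplices (10): [0,1,2], [0,1,3], [0,1,4], [0,2,3], [0,2,4], [0,3,4], [1,2,3], [1,2,4], [1,3,4], [2,3,4]
  3-simplices (5): [0,1,2,3], [0,1,2,4], [0,1,3,4], [0,2,3,4], [1,2,3,4]

giving chain groups C_0 ≅ Z^5, C_1 ≅ Z^10, C_2 ≅ Z^10, C_3 ≅ Z^5.

∂_1: C_1 → C_0 sends each edge [p,q] (with p < q) to q − p. For instance
  ∂[1,2] = [2] − [1].
This gives a 5×10 integer matrix of rank 4; reducing to Smith normal form yields diagonal entries (1,1,1,1).

∂_2: C_2 → C_1 sends each 2-simplex [p,q,r] to [q,r] − [p,r] + [p,q]. For instance
  ∂[0,1,2] = [1,2] − [0,2] + [0,1],
  ∂[0,1,4] = [1,4] − [0,4] + [0,1].
The 10×10 boundary matrix has rank 6 and Smith normal form diag(1,1,1,1,1,1).

∂_3: C_3 → C_2 sends each 3-simplex σ to the alternating sum Σ_i (−1)^i (σ with its i-th vertex removed). For instance
  ∂[1,2,3,4] = [2,3,4] − [1,3,4] + [1,2,4] − [1,2,3],
  ∂[0,1,3,4] = [1,3,4] − [0,3,4] + [0,1,4] − [0,1,3].
The 10×5 boundary matrix has rank 4 and Smith normal form diag(1,1,1,1).

Now H_k = ker ∂_k / im ∂_{k+1}, so:

  H_3: rank ker ∂_3 − rank ∂_4 = (5 − 4) − 0 = 1, and there is no ∂_4, so H_3 = Z.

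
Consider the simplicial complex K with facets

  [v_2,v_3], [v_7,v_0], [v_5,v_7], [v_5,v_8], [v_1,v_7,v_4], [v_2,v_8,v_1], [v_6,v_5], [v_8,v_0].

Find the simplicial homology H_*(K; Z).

H_0 = Z,  H_1 = Z^2,  H_2 = 0.

We work with the vertex ordering v_0 < v_1 < v_2 < v_3 < v_4 < v_5 < v_6 < v_7 < v_8. The simplices of K, each written with vertices in increasing order, are:

  0-simplices (9): [v_0], [v_1], [v_2], [v_3], [v_4], [v_5], [v_6], [v_7], [v_8]
  1-simplices (12): [v_0,v_7], [v_0,v_8], [v_1,v_2], [v_1,v_4], [v_1,v_7], [v_1,v_8], [v_2,v_3], [v_2,v_8], [v_4,v_7], [v_5,v_6], [v_5,v_7], [v_5,v_8]
  2-simplices (2): [v_1,v_2,v_8], [v_1,v_4,v_7]

so the chain groups are C_0 ≅ Z^9, C_1 ≅ Z^12, C_2 ≅ Z^2.

∂_1: C_1 → C_0 maps an edge to its endpoints' difference, ∂[p,q] = q − p. For instance
  ∂[v_0,v_8] = [v_8] − [v_0].
As a 9×12 matrix over Z this has rank 8, with invariant factors (1,1,1,1,1,1,1,1).

∂_2: C_2 → C_1 acts by ∂[p,q,r] = [q,r] − [p,r] + [p,q]. For instance
  ∂[v_1,v_2,v_8] = [v_2,v_8] − [v_1,v_8] + [v_1,v_2],
  ∂[v_1,v_4,v_7] = [v_4,v_7] − [v_1,v_7] + [v_1,v_4].
The resulting 12×2 matrix has rank 2, and its Smith normal form has invariant factors (1,1).

From H_k ≅ ker(∂_k) / im(∂_{k+1}) we obtain:

  H_0: rank C_0 − rank ∂_1 = 9 − 8 = 1, and the invariant factors of ∂_1 are all 1, so H_0 ≅ Z.
  H_1: rank ker ∂_1 − rank ∂_2 = (12 − 8) − 2 = 2, and the invariant factors of ∂_2 are all 1, so H_1 ≅ Z^2.
  H_2: rank ker ∂_2 − rank ∂_3 = (2 − 2) − 0 = 0, and there is no ∂_3, so H_2 ≅ 0.

As a check, the Euler characteristic is 9 − 12 + 2 = -1, which agrees with 1 − 2 + 0 = -1.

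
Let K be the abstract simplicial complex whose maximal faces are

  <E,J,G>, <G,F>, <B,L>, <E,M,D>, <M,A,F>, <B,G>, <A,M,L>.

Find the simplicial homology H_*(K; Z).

We work with the vertex ordering A < B < D < E < F < G < J < L < M. The simplices of K, each written with vertices in increasing order, are:

  0-simplices (9): A, B, D, E, F, G, J, L, M
  1-simplices (14): AF, AL, AM, BG, BL, DE, DM, EG, EJ, EM, FG, FM, GJ, LM
  2-simplices (4): AFM, ALM, DEM, EGJ

Hence C_0 ≅ Z^9, C_1 ≅ Z^14, C_2 ≅ Z^4.

The boundary map ∂_1: C_1 → C_0 is given by ∂[p,q] = [q] − [p]. For instance
  ∂FM = M − F.
As a 9×14 matrix over Z this has rank 8, with invariant factors (1,1,1,1,1,1,1,1).

∂_2: C_2 → C_1 sends each 2-simplex [p,q,r] to [q,r] − [p,r] + [p,q]. For instance
  ∂DEM = EM − DM + DE,
  ∂ALM = LM − AM + AL.
This gives a 14×4 integer matrix of rank 4; reducing to Smith normal form yields diagonal entries (1,1,1,1).

Reading off H_k = ker ∂_k / im ∂_{k+1}:

  H_0: rank C_0 − rank ∂_1 = 9 − 8 = 1, and the invariant factors of ∂_1 are all 1, so H_0 ≅ Z.
  H_1: rank ker ∂_1 − rank ∂_2 = (14 − 8) − 4 = 2, and the invariant factors of ∂_2 are all 1, so H_1 ≅ Z^2.
  H_2: rank ker ∂_2 − rank ∂_3 = (4 − 4) − 0 = 0, and there is no ∂_3, so H_2 ≅ 0.

H_0 ≅ Z,  H_1 ≅ Z^2,  H_2 = 0.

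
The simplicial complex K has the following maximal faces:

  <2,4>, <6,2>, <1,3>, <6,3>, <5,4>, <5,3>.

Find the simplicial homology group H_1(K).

H_1 = Z.

Fix the vertex order 1 < 2 < 3 < 4 < 5 < 6 and write every simplex with vertices in increasing order. Then dim K = 1 and the simplices of K are:

  0-simplices (6): [1], [2], [3], [4], [5], [6]
  1-simplices (6): [1,3], [2,4], [2,6], [3,5], [3,6], [4,5]

so the chain groups are C_0 ≅ Z^6, C_1 ≅ Z^6.

Boundary ∂_1: C_1 → C_0 is given by ∂[p,q] = [q] − [p]. For instance
  ∂[2,4] = [4] − [2].
This gives a 6×6 integer matrix of rank 5; reducing to Smith normal form yields diagonal entries (1,1,1,1,1).

Reading off H_k = ker ∂_k / im ∂_{k+1}:

  H_1: rank ker ∂_1 − rank ∂_2 = (6 − 5) − 0 = 1, and there is no ∂_2, so H_1 ≅ Z.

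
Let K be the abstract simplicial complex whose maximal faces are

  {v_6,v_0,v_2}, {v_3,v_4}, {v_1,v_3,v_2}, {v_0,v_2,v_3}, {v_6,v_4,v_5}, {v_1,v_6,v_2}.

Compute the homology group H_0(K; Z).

H_0 = Z.

We work with the vertex ordering v_0 < v_1 < v_2 < v_3 < v_4 < v_5 < v_6. The simplices of K, each written with vertices in increasing order, are:

  0-simplices (7): [v_0], [v_1], [v_2], [v_3], [v_4], [v_5], [v_6]
  1-simplices (12): [v_0,v_2], [v_0,v_3], [v_0,v_6], [v_1,v_2], [v_1,v_3], [v_1,v_6], [v_2,v_3], [v_2,v_6], [v_3,v_4], [v_4,v_5], [v_4,v_6], [v_5,v_6]
  2-simplices (5): [v_0,v_2,v_3], [v_0,v_2,v_6], [v_1,v_2,v_3], [v_1,v_2,v_6], [v_4,v_5,v_6]

giving chain groups C_0 ≅ Z^7, C_1 ≅ Z^12, C_2 ≅ Z^5.

Boundary ∂_1: C_1 → C_0 is given by ∂[p,q] = [q] − [p]. For instance
  ∂[v_2,v_3] = [v_3] − [v_2].
The resulting 7×12 matrix has rank 6, and its Smith normal form has invariant factors (1,1,1,1,1,1).

∂_2: C_2 → C_1 acts by ∂[p,q,r] = [q,r] − [p,r] + [p,q]. For instance
  ∂[v_1,v_2,v_3] = [v_2,v_3] − [v_1,v_3] + [v_1,v_2],
  ∂[v_0,v_2,v_6] = [v_2,v_6] − [v_0,v_6] + [v_0,v_2].
The resulting 12×5 matrix has rank 5, and its Smith normal form has invariant factors (1,1,1,1,1).

Computing H_k = (kernel of ∂_k) / (image of ∂_{k+1}):

  H_0: rank C_0 − rank ∂_1 = 7 − 6 = 1, and the invariant factors of ∂_1 are all 1, so H_0 = Z.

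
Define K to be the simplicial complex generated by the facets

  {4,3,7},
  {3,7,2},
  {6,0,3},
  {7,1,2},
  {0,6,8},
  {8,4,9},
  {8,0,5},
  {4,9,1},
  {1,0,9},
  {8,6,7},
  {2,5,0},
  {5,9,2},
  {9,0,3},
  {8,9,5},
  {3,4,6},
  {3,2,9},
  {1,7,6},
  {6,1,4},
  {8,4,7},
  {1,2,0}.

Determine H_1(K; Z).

K has 10 vertices, 30 edges, 20 triangles.
rank ∂_1 = 9, rank ∂_2 = 20 ⇒ b_1 = 30 − 9 − 20 = 1; ∂_2 has invariant factor(s) [2] giving torsion. So H_1 ≅ Z ⊕ Z/2.

H_1 = Z ⊕ Z/2.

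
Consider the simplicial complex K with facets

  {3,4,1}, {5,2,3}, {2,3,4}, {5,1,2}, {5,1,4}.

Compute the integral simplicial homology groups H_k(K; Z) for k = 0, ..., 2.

Take the total order 1 < 2 < 3 < 4 < 5 on the vertex set. Then K (dimension 2) consists of the simplices:

  0-simplices (5): [1], [2], [3], [4], [5]
  1-simplices (10): [1,2], [1,3], [1,4], [1,5], [2,3], [2,4], [2,5], [3,4], [3,5], [4,5]
  2-simplices (5): [1,2,5], [1,3,4], [1,4,5], [2,3,4], [2,3,5]

giving chain groups C_0 ≅ Z^5, C_1 ≅ Z^10, C_2 ≅ Z^5.

∂_1: C_1 → C_0 is given by ∂[p,q] = [q] − [p]. For instance
  ∂[3,4] = [4] − [3].
The resulting 5×10 matrix has rank 4, and its Smith normal form has invariant factors (1,1,1,1).

The boundary map ∂_2: C_2 → C_1 acts by ∂[p,q,r] = [q,r] − [p,r] + [p,q]. For instance
  ∂[1,4,5] = [4,5] − [1,5] + [1,4],
  ∂[1,2,5] = [2,5] − [1,5] + [1,2].
The 10×5 boundary matrix has rank 5 and Smith normal form diag(1,1,1,1,1).

From H_k ≅ ker(∂_k) / im(∂_{k+1}) we obtain:

  H_0: rank C_0 − rank ∂_1 = 5 − 4 = 1, and the invariant factors of ∂_1 are all 1, so H_0 = Z.
  H_1: rank ker ∂_1 − rank ∂_2 = (10 − 4) − 5 = 1, and the invariant factors of ∂_2 are all 1, so H_1 = Z.
  H_2: rank ker ∂_2 − rank ∂_3 = (5 − 5) − 0 = 0, and there is no ∂_3, so H_2 = 0.

As a check, the Euler characteristic is 5 − 10 + 5 = 0, which agrees with 1 − 1 + 0 = 0.

H_0 = Z,  H_1 = Z,  H_2 = 0.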